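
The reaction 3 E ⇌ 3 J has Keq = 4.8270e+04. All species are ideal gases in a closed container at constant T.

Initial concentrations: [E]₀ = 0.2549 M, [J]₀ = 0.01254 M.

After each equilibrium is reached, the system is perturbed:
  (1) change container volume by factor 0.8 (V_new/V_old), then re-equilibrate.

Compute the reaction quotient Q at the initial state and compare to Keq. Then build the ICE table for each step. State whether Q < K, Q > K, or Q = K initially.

Q₀ = 1.1906e-04; Q < K (proceeds forward)

Q₀ = 1.1906e-04 vs Keq = 4.8270e+04 ⇒ Q<K, forward
Step 1:
                  E         J
  I          0.2549   0.01254
  C         -0.2478    0.2478
  E        0.007149    0.2603
  solve Keq expr → x = 0.08258; check Q = 4.8270e+04
Then change container volume by factor 0.8 (V_new/V_old).
Step 2:
                  E         J
  I        0.008936    0.3254
  C               0         0
  E        0.008936    0.3254
  solve Keq expr → x = 0; check Q = 4.8270e+04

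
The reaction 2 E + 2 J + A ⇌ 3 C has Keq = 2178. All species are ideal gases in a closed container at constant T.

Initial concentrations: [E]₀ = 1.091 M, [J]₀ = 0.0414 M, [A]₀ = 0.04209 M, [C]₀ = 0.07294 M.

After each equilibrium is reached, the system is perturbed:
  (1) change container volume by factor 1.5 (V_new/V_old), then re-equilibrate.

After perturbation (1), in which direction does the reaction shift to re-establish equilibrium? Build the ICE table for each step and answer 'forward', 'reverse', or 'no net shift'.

Direction: reverse

Q₀ = 4.519 vs Keq = 2178 ⇒ Q<K, forward
Step 1:
                  E         J         A         C
  I           1.091    0.0414   0.04209   0.07294
  C        -0.03556  -0.03556  -0.01778   0.05334
  E           1.055  0.005843   0.02431    0.1263
  solve Keq expr → x = 0.01778; check Q = 2178
Then change container volume by factor 1.5 (V_new/V_old).
Step 2:
                  E         J         A         C
  I          0.7036  0.003895   0.01621   0.08418
  C        0.001563  0.001563 7.8140e-04 -0.002344
  E          0.7052  0.005458   0.01699   0.08184
  solve Keq expr → x = -7.8140e-04; check Q = 2178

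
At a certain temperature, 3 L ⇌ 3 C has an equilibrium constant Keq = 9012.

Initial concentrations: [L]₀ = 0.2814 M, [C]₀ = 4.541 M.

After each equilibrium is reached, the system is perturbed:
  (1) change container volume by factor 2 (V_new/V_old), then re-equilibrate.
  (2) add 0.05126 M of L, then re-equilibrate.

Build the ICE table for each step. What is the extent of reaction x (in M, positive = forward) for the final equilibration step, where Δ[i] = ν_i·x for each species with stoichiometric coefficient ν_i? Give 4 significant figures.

x = 0.0163 M

Q₀ = 4202 vs Keq = 9012 ⇒ Q<K, forward
Step 1:
                    L           C
  I            0.2814       4.541
  C          -0.06029     0.06029
  E            0.2211       4.601
  solve Keq expr → x = 0.0201; check Q = 9012
Then change container volume by factor 2 (V_new/V_old).
Step 2:
                    L           C
  I            0.1106       2.301
  C                 0           0
  E            0.1106       2.301
  solve Keq expr → x = 0; check Q = 9012
Then add 0.05126 M of L.
Step 3:
                    L           C
  I            0.1618       2.301
  C          -0.04891     0.04891
  E            0.1129        2.35
  solve Keq expr → x = 0.0163; check Q = 9012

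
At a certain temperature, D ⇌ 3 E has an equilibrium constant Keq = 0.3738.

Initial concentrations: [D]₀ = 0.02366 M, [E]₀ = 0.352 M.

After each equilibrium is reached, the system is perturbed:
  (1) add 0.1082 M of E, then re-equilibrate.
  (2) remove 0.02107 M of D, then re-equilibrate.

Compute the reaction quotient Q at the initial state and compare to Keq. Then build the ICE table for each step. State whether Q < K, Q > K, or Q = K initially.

Q₀ = 1.843 vs Keq = 0.3738 ⇒ Q>K, reverse
Step 1:
                    D           E
  I           0.02366       0.352
  C           0.02794    -0.08382
  E            0.0516      0.2682
  solve Keq expr → x = -0.02794; check Q = 0.3738
Then add 0.1082 M of E.
Step 2:
                    D           E
  I            0.0516      0.3764
  C           0.02395    -0.07185
  E           0.07555      0.3045
  solve Keq expr → x = -0.02395; check Q = 0.3738
Then remove 0.02107 M of D.
Step 3:
                    D           E
  I           0.05448      0.3045
  C          0.006828    -0.02048
  E           0.06131       0.284
  solve Keq expr → x = -0.006828; check Q = 0.3738

Q₀ = 1.843; Q > K (proceeds reverse)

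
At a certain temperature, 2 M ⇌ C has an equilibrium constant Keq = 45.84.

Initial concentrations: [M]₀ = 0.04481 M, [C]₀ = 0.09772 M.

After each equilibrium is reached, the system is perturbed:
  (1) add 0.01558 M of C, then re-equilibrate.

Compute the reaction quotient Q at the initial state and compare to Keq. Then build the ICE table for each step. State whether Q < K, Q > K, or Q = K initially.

Q₀ = 48.67 vs Keq = 45.84 ⇒ Q>K, reverse
Step 1:
                   M          C
  I          0.04481    0.09772
  C         0.001217 -6.0852e-04
  E          0.04603    0.09711
  solve Keq expr → x = -6.0852e-04; check Q = 45.84
Then add 0.01558 M of C.
Step 2:
                   M          C
  I          0.04603     0.1127
  C         0.003201  -0.001601
  E          0.04923     0.1111
  solve Keq expr → x = -0.001601; check Q = 45.84

Q₀ = 48.67; Q > K (proceeds reverse)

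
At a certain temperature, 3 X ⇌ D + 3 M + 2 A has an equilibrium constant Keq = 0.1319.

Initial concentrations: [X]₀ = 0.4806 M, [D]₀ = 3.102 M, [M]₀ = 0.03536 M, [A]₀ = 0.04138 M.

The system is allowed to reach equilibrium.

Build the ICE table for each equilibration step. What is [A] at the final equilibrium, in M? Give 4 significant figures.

Q₀ = 2.1155e-06 vs Keq = 0.1319 ⇒ Q<K, forward
Step 1:
                    X           D           M           A
  Initial      0.4806       3.102     0.03536     0.04138
  Change      -0.2273     0.07577      0.2273      0.1515
  Equil        0.2533       3.178      0.2627      0.1929
  solve Keq expr → x = 0.07577; check Q = 0.1319

[A]_eq = 0.1929 M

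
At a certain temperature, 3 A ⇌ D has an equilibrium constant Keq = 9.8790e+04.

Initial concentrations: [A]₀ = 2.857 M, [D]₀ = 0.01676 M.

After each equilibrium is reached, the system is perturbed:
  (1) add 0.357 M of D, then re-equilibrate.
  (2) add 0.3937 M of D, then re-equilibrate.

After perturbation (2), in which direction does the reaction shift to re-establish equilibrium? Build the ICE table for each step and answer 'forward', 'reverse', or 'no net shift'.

Q₀ = 7.1869e-04 vs Keq = 9.8790e+04 ⇒ Q<K, forward
Step 1:
                    A           D
  init          2.857     0.01676
  Δ            -2.836      0.9452
  eq          0.02135       0.962
  solve Keq expr → x = 0.9452; check Q = 9.8790e+04
Then add 0.357 M of D.
Step 2:
                    A           D
  init        0.02135       1.319
  Δ          0.002364 -7.8811e-04
  eq          0.02372       1.318
  solve Keq expr → x = -7.8811e-04; check Q = 9.8790e+04
Then add 0.3937 M of D.
Step 3:
                    A           D
  init        0.02372       1.712
  Δ          0.002155 -7.1841e-04
  eq          0.02587       1.711
  solve Keq expr → x = -7.1841e-04; check Q = 9.8790e+04

Direction: reverse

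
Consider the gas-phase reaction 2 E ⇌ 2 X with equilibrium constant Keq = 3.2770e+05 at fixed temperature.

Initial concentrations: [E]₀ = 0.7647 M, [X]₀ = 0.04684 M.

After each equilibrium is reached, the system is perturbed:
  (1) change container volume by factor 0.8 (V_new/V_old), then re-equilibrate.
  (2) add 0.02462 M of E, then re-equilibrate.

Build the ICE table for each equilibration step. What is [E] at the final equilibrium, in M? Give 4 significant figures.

Q₀ = 0.003752 vs Keq = 3.2770e+05 ⇒ Q<K, forward
Step 1:
                    E           X
  init         0.7647     0.04684
  Δ           -0.7633      0.7633
  eq         0.001415      0.8101
  solve Keq expr → x = 0.3816; check Q = 3.2770e+05
Then change container volume by factor 0.8 (V_new/V_old).
Step 2:
                    E           X
  init       0.001769       1.013
  Δ                 0           0
  eq         0.001769       1.013
  solve Keq expr → x = 0; check Q = 3.2770e+05
Then add 0.02462 M of E.
Step 3:
                    E           X
  init        0.02639       1.013
  Δ          -0.02458     0.02458
  eq         0.001812       1.037
  solve Keq expr → x = 0.01229; check Q = 3.2770e+05

[E]_eq = 0.001812 M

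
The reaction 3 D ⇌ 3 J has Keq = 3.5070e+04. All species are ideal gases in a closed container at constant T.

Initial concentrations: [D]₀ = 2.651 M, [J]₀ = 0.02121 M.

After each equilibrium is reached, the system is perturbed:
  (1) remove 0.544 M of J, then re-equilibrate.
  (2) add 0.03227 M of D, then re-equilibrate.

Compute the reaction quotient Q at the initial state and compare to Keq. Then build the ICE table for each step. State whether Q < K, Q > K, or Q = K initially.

Q₀ = 5.1214e-07; Q < K (proceeds forward)

Q₀ = 5.1214e-07 vs Keq = 3.5070e+04 ⇒ Q<K, forward
Step 1:
                  D         J
  Initial     2.651   0.02121
  Change     -2.572     2.572
  Equil     0.07922     2.593
  solve Keq expr → x = 0.8573; check Q = 3.5070e+04
Then remove 0.544 M of J.
Step 2:
                  D         J
  Initial   0.07922     2.049
  Change   -0.01613   0.01613
  Equil     0.06309     2.065
  solve Keq expr → x = 0.005376; check Q = 3.5070e+04
Then add 0.03227 M of D.
Step 3:
                  D         J
  Initial   0.09536     2.065
  Change   -0.03131   0.03131
  Equil     0.06405     2.096
  solve Keq expr → x = 0.01044; check Q = 3.5070e+04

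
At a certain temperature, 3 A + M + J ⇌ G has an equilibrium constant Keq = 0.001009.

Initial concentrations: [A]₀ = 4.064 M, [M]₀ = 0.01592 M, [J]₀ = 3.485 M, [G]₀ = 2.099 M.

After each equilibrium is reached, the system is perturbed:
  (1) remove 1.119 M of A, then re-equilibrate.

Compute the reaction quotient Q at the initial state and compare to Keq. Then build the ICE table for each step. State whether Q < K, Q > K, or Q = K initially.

Q₀ = 0.5636 vs Keq = 0.001009 ⇒ Q>K, reverse
Step 1:
                   A          M          J          G
  I            4.064    0.01592      3.485      2.099
  C            2.661     0.8871     0.8871    -0.8871
  E            6.725     0.9031      4.372      1.212
  solve Keq expr → x = -0.8871; check Q = 0.001009
Then remove 1.119 M of A.
Step 2:
                   A          M          J          G
  I            5.606     0.9031      4.372      1.212
  C           0.4457     0.1486     0.1486    -0.1486
  E            6.052      1.052      4.521      1.063
  solve Keq expr → x = -0.1486; check Q = 0.001009

Q₀ = 0.5636; Q > K (proceeds reverse)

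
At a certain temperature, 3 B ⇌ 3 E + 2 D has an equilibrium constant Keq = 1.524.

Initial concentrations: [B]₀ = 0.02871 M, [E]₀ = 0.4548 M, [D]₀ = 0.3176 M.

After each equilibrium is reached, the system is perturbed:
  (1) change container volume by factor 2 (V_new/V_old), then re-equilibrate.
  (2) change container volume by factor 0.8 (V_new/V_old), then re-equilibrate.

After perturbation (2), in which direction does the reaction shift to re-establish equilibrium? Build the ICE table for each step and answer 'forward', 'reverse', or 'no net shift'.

Direction: reverse

Q₀ = 401 vs Keq = 1.524 ⇒ Q>K, reverse
Step 1:
                  B         E         D
  Initial   0.02871    0.4548    0.3176
  Change    0.09613  -0.09613  -0.06409
  Equil      0.1248    0.3587    0.2535
  solve Keq expr → x = -0.03204; check Q = 1.524
Then change container volume by factor 2 (V_new/V_old).
Step 2:
                  B         E         D
  Initial   0.06242    0.1793    0.1268
  Change   -0.01688   0.01688   0.01126
  Equil     0.04554    0.1962     0.138
  solve Keq expr → x = 0.005628; check Q = 1.524
Then change container volume by factor 0.8 (V_new/V_old).
Step 3:
                  B         E         D
  Initial   0.05692    0.2453    0.1725
  Change   0.006359 -0.006359 -0.004239
  Equil     0.06328    0.2389    0.1683
  solve Keq expr → x = -0.00212; check Q = 1.524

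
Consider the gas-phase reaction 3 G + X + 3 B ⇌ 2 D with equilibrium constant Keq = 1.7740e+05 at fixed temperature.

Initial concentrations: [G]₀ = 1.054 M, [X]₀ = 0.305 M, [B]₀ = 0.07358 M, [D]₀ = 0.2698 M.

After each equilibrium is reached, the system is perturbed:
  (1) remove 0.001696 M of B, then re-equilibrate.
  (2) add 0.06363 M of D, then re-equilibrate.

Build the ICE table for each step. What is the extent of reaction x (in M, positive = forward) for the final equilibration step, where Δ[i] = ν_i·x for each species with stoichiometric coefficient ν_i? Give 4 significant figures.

Q₀ = 511.7 vs Keq = 1.7740e+05 ⇒ Q<K, forward
Step 1:
                    G           X           B           D
  I             1.054       0.305     0.07358      0.2698
  C          -0.06109    -0.02036    -0.06109     0.04072
  E            0.9929      0.2846     0.01249      0.3105
  solve Keq expr → x = 0.02036; check Q = 1.7740e+05
Then remove 0.001696 M of B.
Step 2:
                    G           X           B           D
  I            0.9929      0.2846      0.0108      0.3105
  C          0.001638  5.4607e-04    0.001638   -0.001092
  E            0.9946      0.2852     0.01244      0.3094
  solve Keq expr → x = -5.4607e-04; check Q = 1.7740e+05
Then add 0.06363 M of D.
Step 3:
                    G           X           B           D
  I            0.9946      0.2852     0.01244      0.3731
  C          0.001593  5.3113e-04    0.001593   -0.001062
  E            0.9961      0.2857     0.01403       0.372
  solve Keq expr → x = -5.3113e-04; check Q = 1.7740e+05

x = -5.3113e-04 M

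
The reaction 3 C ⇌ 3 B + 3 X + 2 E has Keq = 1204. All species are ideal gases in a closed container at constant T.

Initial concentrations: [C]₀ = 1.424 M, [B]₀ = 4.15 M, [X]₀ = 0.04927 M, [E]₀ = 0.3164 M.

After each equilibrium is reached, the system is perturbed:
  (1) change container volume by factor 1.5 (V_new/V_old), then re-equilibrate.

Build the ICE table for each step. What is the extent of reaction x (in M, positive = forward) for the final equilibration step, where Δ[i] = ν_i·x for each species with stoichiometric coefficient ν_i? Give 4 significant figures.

Q₀ = 2.9637e-04 vs Keq = 1204 ⇒ Q<K, forward
Step 1:
                  C         B         X         E
  I           1.424      4.15   0.04927    0.3164
  C         -0.9563    0.9563    0.9563    0.6375
  E          0.4677     5.106     1.006    0.9539
  solve Keq expr → x = 0.3188; check Q = 1204
Then change container volume by factor 1.5 (V_new/V_old).
Step 2:
                  C         B         X         E
  I          0.3118     3.404    0.6704    0.6359
  C         -0.1078    0.1078    0.1078   0.07186
  E           0.204     3.512    0.7782    0.7078
  solve Keq expr → x = 0.03593; check Q = 1204

x = 0.03593 M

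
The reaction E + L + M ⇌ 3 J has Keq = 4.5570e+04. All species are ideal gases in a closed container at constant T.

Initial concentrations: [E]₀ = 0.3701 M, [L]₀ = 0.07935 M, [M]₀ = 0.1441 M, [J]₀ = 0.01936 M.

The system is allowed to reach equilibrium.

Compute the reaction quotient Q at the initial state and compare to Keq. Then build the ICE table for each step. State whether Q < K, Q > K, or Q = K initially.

Q₀ = 0.001715 vs Keq = 4.5570e+04 ⇒ Q<K, forward
Step 1:
                  E         L         M         J
  Initial    0.3701   0.07935    0.1441   0.01936
  Change   -0.07933  -0.07933  -0.07933     0.238
  Equil      0.2908 1.9860e-05   0.06477    0.2574
  solve Keq expr → x = 0.07933; check Q = 4.5570e+04

Q₀ = 0.001715; Q < K (proceeds forward)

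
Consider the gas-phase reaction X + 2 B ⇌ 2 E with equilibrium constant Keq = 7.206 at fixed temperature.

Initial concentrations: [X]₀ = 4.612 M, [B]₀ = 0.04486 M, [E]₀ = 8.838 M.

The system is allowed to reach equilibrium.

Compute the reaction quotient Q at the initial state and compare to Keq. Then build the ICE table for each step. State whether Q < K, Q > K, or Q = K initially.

Q₀ = 8416 vs Keq = 7.206 ⇒ Q>K, reverse
Step 1:
                   X          B          E
  I            4.612    0.04486      8.838
  C           0.6006      1.201     -1.201
  E            5.213      1.246      7.637
  solve Keq expr → x = -0.6006; check Q = 7.206

Q₀ = 8416; Q > K (proceeds reverse)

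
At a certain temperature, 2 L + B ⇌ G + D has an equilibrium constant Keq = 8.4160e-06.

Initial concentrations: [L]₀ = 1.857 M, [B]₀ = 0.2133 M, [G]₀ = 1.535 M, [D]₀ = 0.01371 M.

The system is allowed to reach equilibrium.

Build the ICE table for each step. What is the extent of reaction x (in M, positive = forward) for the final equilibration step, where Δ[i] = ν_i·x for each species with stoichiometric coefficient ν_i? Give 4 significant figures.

Q₀ = 0.02861 vs Keq = 8.4160e-06 ⇒ Q>K, reverse
Step 1:
                    L           B           G           D
  init          1.857      0.2133       1.535     0.01371
  Δ           0.02741     0.01371    -0.01371    -0.01371
  eq            1.884       0.227       1.521  4.4594e-06
  solve Keq expr → x = -0.01371; check Q = 8.4160e-06

x = -0.01371 M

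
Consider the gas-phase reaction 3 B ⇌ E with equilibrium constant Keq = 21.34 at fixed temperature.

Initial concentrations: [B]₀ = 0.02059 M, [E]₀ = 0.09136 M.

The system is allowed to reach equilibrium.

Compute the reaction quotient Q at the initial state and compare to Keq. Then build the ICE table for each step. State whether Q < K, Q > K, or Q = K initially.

Q₀ = 1.0466e+04; Q > K (proceeds reverse)

Q₀ = 1.0466e+04 vs Keq = 21.34 ⇒ Q>K, reverse
Step 1:
                  B         E
  Initial   0.02059   0.09136
  Change     0.1149   -0.0383
  Equil      0.1355   0.05306
  solve Keq expr → x = -0.0383; check Q = 21.34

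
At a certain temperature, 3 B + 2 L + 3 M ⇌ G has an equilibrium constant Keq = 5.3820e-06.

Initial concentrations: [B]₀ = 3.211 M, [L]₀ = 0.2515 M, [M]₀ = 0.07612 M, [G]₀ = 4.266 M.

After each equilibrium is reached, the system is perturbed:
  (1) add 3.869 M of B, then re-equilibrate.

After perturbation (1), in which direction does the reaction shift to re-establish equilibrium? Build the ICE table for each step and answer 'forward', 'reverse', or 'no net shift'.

Q₀ = 4619 vs Keq = 5.3820e-06 ⇒ Q>K, reverse
Step 1:
                   B          L          M          G
  init         3.211     0.2515    0.07612      4.266
  Δ            4.565      3.043      4.565     -1.522
  eq           7.776      3.295      4.641      2.744
  solve Keq expr → x = -1.522; check Q = 5.3820e-06
Then add 3.869 M of B.
Step 2:
                   B          L          M          G
  init         11.64      3.295      4.641      2.744
  Δ          -0.7906    -0.5271    -0.7906     0.2635
  eq           10.85      2.767       3.85      3.008
  solve Keq expr → x = 0.2635; check Q = 5.3820e-06

Direction: forward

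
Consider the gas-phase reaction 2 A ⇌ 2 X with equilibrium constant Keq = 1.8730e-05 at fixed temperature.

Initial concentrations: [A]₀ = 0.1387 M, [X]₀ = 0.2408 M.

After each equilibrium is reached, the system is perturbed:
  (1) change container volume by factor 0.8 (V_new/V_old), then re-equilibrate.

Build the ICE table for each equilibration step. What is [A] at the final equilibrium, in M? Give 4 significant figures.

Q₀ = 3.014 vs Keq = 1.8730e-05 ⇒ Q>K, reverse
Step 1:
                  A         X
  init       0.1387    0.2408
  Δ          0.2392   -0.2392
  eq         0.3779  0.001635
  solve Keq expr → x = -0.1196; check Q = 1.8730e-05
Then change container volume by factor 0.8 (V_new/V_old).
Step 2:
                  A         X
  init       0.4723  0.002044
  Δ               0         0
  eq         0.4723  0.002044
  solve Keq expr → x = 0; check Q = 1.8730e-05

[A]_eq = 0.4723 M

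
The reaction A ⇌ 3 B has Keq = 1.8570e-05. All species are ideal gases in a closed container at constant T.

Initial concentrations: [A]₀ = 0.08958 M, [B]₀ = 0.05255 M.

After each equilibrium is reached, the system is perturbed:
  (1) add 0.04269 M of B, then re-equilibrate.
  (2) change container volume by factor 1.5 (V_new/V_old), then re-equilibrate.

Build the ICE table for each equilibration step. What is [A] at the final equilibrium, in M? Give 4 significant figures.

Q₀ = 0.00162 vs Keq = 1.8570e-05 ⇒ Q>K, reverse
Step 1:
                   A          B
  I          0.08958    0.05255
  C          0.01338   -0.04014
  E            0.103    0.01241
  solve Keq expr → x = -0.01338; check Q = 1.8570e-05
Then add 0.04269 M of B.
Step 2:
                   A          B
  I            0.103     0.0551
  C          0.01405   -0.04215
  E            0.117    0.01295
  solve Keq expr → x = -0.01405; check Q = 1.8570e-05
Then change container volume by factor 1.5 (V_new/V_old).
Step 3:
                   A          B
  I          0.07801   0.008635
  C       -8.7911e-04   0.002637
  E          0.07713    0.01127
  solve Keq expr → x = 8.7911e-04; check Q = 1.8570e-05

[A]_eq = 0.07713 M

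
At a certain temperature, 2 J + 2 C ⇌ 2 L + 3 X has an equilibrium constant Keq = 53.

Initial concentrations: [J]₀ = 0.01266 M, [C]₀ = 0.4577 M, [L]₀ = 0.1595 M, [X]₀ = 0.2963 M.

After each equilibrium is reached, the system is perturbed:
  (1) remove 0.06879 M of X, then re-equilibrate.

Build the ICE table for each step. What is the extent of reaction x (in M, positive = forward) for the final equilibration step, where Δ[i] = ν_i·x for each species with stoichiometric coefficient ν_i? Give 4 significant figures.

x = 0.001203 M

Q₀ = 19.71 vs Keq = 53 ⇒ Q<K, forward
Step 1:
                    J           C           L           X
  I           0.01266      0.4577      0.1595      0.2963
  C         -0.004383   -0.004383    0.004383    0.006574
  E          0.008277      0.4533      0.1639      0.3029
  solve Keq expr → x = 0.002191; check Q = 53
Then remove 0.06879 M of X.
Step 2:
                    J           C           L           X
  I          0.008277      0.4533      0.1639      0.2341
  C         -0.002407   -0.002407    0.002407     0.00361
  E           0.00587      0.4509      0.1663      0.2377
  solve Keq expr → x = 0.001203; check Q = 53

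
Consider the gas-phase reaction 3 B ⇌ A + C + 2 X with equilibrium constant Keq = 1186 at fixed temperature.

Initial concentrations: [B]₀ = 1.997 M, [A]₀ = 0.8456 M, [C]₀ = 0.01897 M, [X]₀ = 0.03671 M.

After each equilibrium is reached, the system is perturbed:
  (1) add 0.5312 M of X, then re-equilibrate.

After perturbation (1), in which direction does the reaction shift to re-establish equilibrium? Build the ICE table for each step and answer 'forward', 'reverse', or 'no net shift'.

Q₀ = 2.7144e-06 vs Keq = 1186 ⇒ Q<K, forward
Step 1:
                    B           A           C           X
  Initial       1.997      0.8456     0.01897     0.03671
  Change       -1.886      0.6288      0.6288       1.258
  Equil        0.1105       1.474      0.6478       1.294
  solve Keq expr → x = 0.6288; check Q = 1186
Then add 0.5312 M of X.
Step 2:
                    B           A           C           X
  Initial      0.1105       1.474      0.6478       1.826
  Change      0.02666   -0.008885   -0.008885    -0.01777
  Equil        0.1372       1.466      0.6389       1.808
  solve Keq expr → x = -0.008885; check Q = 1186

Direction: reverse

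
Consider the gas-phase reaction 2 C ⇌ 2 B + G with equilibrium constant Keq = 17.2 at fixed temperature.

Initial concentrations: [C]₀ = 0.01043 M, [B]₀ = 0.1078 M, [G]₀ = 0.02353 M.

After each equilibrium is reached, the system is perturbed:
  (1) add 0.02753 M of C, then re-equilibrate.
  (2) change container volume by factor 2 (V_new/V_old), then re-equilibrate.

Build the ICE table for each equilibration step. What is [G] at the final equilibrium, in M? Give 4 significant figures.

[G]_eq = 0.02005 M

Q₀ = 2.514 vs Keq = 17.2 ⇒ Q<K, forward
Step 1:
                  C         B         G
  init      0.01043    0.1078   0.02353
  Δ       -0.005964  0.005964  0.002982
  eq       0.004466    0.1138   0.02651
  solve Keq expr → x = 0.002982; check Q = 17.2
Then add 0.02753 M of C.
Step 2:
                  C         B         G
  init        0.032    0.1138   0.02651
  Δ        -0.02536   0.02536   0.01268
  eq       0.006641    0.1391   0.03919
  solve Keq expr → x = 0.01268; check Q = 17.2
Then change container volume by factor 2 (V_new/V_old).
Step 3:
                  C         B         G
  init      0.00332   0.06956   0.01959
  Δ       -9.1407e-04 9.1407e-04 4.5703e-04
  eq       0.002406   0.07047   0.02005
  solve Keq expr → x = 4.5703e-04; check Q = 17.2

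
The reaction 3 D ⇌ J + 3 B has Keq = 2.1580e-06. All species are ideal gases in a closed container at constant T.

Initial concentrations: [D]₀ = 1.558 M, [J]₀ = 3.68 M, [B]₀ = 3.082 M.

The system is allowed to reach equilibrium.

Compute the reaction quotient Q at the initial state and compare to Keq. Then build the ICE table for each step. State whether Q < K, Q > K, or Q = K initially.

Q₀ = 28.49 vs Keq = 2.1580e-06 ⇒ Q>K, reverse
Step 1:
                   D          J          B
  Initial      1.558       3.68      3.082
  Change       3.039     -1.013     -3.039
  Equil        4.597      2.667    0.04284
  solve Keq expr → x = -1.013; check Q = 2.1580e-06

Q₀ = 28.49; Q > K (proceeds reverse)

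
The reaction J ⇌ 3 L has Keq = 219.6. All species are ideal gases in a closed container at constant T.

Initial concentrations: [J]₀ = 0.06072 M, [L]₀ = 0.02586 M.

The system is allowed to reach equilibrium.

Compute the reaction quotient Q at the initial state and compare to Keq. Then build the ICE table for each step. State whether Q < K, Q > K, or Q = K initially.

Q₀ = 2.8481e-04; Q < K (proceeds forward)

Q₀ = 2.8481e-04 vs Keq = 219.6 ⇒ Q<K, forward
Step 1:
                   J          L
  I          0.06072    0.02586
  C         -0.06068      0.182
  E       4.0918e-05     0.2079
  solve Keq expr → x = 0.06068; check Q = 219.6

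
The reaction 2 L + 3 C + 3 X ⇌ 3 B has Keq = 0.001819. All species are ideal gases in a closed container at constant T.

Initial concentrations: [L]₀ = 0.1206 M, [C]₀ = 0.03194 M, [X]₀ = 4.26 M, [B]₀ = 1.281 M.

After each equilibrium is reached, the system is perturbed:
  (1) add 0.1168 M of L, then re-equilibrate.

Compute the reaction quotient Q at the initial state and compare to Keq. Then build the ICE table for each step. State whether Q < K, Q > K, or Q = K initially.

Q₀ = 5.7375e+04 vs Keq = 0.001819 ⇒ Q>K, reverse
Step 1:
                    L           C           X           B
  Initial      0.1206     0.03194        4.26       1.281
  Change       0.5676      0.8514      0.8514     -0.8514
  Equil        0.6882      0.8833       5.111      0.4296
  solve Keq expr → x = -0.2838; check Q = 0.001819
Then add 0.1168 M of L.
Step 2:
                    L           C           X           B
  Initial       0.805      0.8833       5.111      0.4296
  Change     -0.01673    -0.02509    -0.02509     0.02509
  Equil        0.7883      0.8582       5.086      0.4547
  solve Keq expr → x = 0.008365; check Q = 0.001819

Q₀ = 5.7375e+04; Q > K (proceeds reverse)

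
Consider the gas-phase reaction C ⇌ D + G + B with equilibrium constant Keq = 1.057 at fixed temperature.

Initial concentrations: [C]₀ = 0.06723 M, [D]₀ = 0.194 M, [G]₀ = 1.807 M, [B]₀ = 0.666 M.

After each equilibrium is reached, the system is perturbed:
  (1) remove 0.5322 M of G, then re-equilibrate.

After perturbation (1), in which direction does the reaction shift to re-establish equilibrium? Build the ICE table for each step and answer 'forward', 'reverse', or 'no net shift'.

Direction: forward

Q₀ = 3.473 vs Keq = 1.057 ⇒ Q>K, reverse
Step 1:
                  C         D         G         B
  I         0.06723     0.194     1.807     0.666
  C         0.06305  -0.06305  -0.06305  -0.06305
  E          0.1303     0.131     1.744     0.603
  solve Keq expr → x = -0.06305; check Q = 1.057
Then remove 0.5322 M of G.
Step 2:
                  C         D         G         B
  I          0.1303     0.131     1.212     0.603
  C        -0.02035   0.02035   0.02035   0.02035
  E          0.1099    0.1513     1.232    0.6233
  solve Keq expr → x = 0.02035; check Q = 1.057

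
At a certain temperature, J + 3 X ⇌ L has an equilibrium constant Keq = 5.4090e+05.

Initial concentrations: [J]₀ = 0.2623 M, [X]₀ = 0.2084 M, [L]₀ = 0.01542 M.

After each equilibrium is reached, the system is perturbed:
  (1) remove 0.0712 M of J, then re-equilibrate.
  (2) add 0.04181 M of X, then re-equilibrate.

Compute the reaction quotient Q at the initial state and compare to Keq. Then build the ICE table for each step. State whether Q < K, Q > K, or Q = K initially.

Q₀ = 6.495 vs Keq = 5.4090e+05 ⇒ Q<K, forward
Step 1:
                  J         X         L
  I          0.2623    0.2084   0.01542
  C        -0.06641   -0.1992   0.06641
  E          0.1959  0.009175   0.08183
  solve Keq expr → x = 0.06641; check Q = 5.4090e+05
Then remove 0.0712 M of J.
Step 2:
                  J         X         L
  I          0.1247  0.009175   0.08183
  C       4.8533e-04  0.001456 -4.8533e-04
  E          0.1252   0.01063   0.08134
  solve Keq expr → x = -4.8533e-04; check Q = 5.4090e+05
Then add 0.04181 M of X.
Step 3:
                  J         X         L
  I          0.1252   0.05244   0.08134
  C         -0.0136  -0.04081    0.0136
  E          0.1116   0.01163   0.09495
  solve Keq expr → x = 0.0136; check Q = 5.4090e+05

Q₀ = 6.495; Q < K (proceeds forward)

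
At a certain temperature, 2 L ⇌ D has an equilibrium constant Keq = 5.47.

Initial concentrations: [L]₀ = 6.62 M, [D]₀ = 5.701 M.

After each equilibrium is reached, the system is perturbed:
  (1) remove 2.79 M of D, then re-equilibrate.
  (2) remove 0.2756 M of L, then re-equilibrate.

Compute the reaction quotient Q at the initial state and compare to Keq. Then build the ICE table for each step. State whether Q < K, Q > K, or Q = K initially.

Q₀ = 0.1301; Q < K (proceeds forward)

Q₀ = 0.1301 vs Keq = 5.47 ⇒ Q<K, forward
Step 1:
                    L           D
  init           6.62       5.701
  Δ            -5.381       2.691
  eq            1.239       8.392
  solve Keq expr → x = 2.691; check Q = 5.47
Then remove 2.79 M of D.
Step 2:
                    L           D
  init          1.239       5.602
  Δ           -0.2169      0.1084
  eq            1.022        5.71
  solve Keq expr → x = 0.1084; check Q = 5.47
Then remove 0.2756 M of L.
Step 3:
                    L           D
  init         0.7461        5.71
  Δ            0.2637     -0.1319
  eq             1.01       5.578
  solve Keq expr → x = -0.1319; check Q = 5.47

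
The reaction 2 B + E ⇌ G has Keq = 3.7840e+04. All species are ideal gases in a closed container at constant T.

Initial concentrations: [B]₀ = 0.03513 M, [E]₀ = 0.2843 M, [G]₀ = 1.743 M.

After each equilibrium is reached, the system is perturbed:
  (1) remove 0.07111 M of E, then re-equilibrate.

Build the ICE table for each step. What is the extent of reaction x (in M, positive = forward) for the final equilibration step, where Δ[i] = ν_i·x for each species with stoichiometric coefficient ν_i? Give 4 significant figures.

Q₀ = 4968 vs Keq = 3.7840e+04 ⇒ Q<K, forward
Step 1:
                   B          E          G
  init       0.03513     0.2843      1.743
  Δ         -0.02211   -0.01105    0.01105
  eq         0.01302     0.2732      1.754
  solve Keq expr → x = 0.01105; check Q = 3.7840e+04
Then remove 0.07111 M of E.
Step 2:
                   B          E          G
  init       0.01302     0.2021      1.754
  Δ         0.002075   0.001038  -0.001038
  eq          0.0151     0.2032      1.753
  solve Keq expr → x = -0.001038; check Q = 3.7840e+04

x = -0.001038 M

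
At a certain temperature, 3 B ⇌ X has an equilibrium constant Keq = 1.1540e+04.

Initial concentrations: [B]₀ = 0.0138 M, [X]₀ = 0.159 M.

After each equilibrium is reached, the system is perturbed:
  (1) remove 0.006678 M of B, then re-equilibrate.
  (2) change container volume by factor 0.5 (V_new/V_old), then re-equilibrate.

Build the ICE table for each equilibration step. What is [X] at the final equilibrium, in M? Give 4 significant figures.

[X]_eq = 0.3127 M

Q₀ = 6.0501e+04 vs Keq = 1.1540e+04 ⇒ Q>K, reverse
Step 1:
                  B         X
  Initial    0.0138     0.159
  Change       0.01 -0.003335
  Equil      0.0238    0.1557
  solve Keq expr → x = -0.003335; check Q = 1.1540e+04
Then remove 0.006678 M of B.
Step 2:
                  B         X
  Initial   0.01713    0.1557
  Change   0.006566 -0.002189
  Equil     0.02369    0.1535
  solve Keq expr → x = -0.002189; check Q = 1.1540e+04
Then change container volume by factor 0.5 (V_new/V_old).
Step 3:
                  B         X
  Initial   0.04739     0.307
  Change   -0.01735  0.005783
  Equil     0.03004    0.3127
  solve Keq expr → x = 0.005783; check Q = 1.1540e+04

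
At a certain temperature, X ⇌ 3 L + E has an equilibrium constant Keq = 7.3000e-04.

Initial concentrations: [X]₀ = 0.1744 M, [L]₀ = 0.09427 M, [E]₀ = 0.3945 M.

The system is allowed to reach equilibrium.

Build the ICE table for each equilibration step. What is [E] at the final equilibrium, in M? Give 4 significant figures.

[E]_eq = 0.3864 M

Q₀ = 0.001895 vs Keq = 7.3000e-04 ⇒ Q>K, reverse
Step 1:
                    X           L           E
  I            0.1744     0.09427      0.3945
  C          0.008053    -0.02416   -0.008053
  E            0.1825     0.07011      0.3864
  solve Keq expr → x = -0.008053; check Q = 7.3000e-04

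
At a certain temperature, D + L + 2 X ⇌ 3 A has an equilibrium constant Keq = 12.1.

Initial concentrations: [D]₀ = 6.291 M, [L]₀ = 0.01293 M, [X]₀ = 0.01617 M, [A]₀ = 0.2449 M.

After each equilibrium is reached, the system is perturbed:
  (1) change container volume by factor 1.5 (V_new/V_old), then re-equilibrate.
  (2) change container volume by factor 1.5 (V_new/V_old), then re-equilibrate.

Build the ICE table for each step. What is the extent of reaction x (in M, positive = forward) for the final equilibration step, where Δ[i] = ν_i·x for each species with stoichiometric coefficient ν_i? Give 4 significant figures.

Q₀ = 690.6 vs Keq = 12.1 ⇒ Q>K, reverse
Step 1:
                    D           L           X           A
  init          6.291     0.01293     0.01617      0.2449
  Δ           0.01851     0.01851     0.03702    -0.05553
  eq             6.31     0.03144     0.05319      0.1894
  solve Keq expr → x = -0.01851; check Q = 12.1
Then change container volume by factor 1.5 (V_new/V_old).
Step 2:
                    D           L           X           A
  init          4.206     0.02096     0.03546      0.1262
  Δ          0.001791    0.001791    0.003583   -0.005374
  eq            4.208     0.02275     0.03904      0.1209
  solve Keq expr → x = -0.001791; check Q = 12.1
Then change container volume by factor 1.5 (V_new/V_old).
Step 3:
                    D           L           X           A
  init          2.805     0.01517     0.02603     0.08058
  Δ          0.001248    0.001248    0.002497   -0.003745
  eq            2.807     0.01642     0.02853     0.07684
  solve Keq expr → x = -0.001248; check Q = 12.1

x = -0.001248 M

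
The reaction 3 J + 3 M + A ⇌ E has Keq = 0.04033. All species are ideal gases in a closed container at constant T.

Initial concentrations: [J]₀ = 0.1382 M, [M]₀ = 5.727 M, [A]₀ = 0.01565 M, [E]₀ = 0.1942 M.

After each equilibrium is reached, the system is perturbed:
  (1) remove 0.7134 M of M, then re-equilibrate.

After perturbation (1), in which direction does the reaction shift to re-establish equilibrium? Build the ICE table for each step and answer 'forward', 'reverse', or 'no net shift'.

Q₀ = 25.03 vs Keq = 0.04033 ⇒ Q>K, reverse
Step 1:
                   J          M          A          E
  Initial     0.1382      5.727    0.01565     0.1942
  Change      0.3067     0.3067     0.1022    -0.1022
  Equil       0.4449      6.034     0.1179    0.09197
  solve Keq expr → x = -0.1022; check Q = 0.04033
Then remove 0.7134 M of M.
Step 2:
                   J          M          A          E
  Initial     0.4449       5.32     0.1179    0.09197
  Change     0.02766    0.02766   0.009221  -0.009221
  Equil       0.4726      5.348     0.1271    0.08274
  solve Keq expr → x = -0.009221; check Q = 0.04033

Direction: reverse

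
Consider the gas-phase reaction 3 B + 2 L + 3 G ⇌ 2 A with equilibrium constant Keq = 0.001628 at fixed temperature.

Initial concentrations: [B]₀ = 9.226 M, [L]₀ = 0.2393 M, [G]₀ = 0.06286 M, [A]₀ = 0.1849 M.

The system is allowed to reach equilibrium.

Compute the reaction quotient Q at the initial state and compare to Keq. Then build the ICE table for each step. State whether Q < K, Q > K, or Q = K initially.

Q₀ = 3.061; Q > K (proceeds reverse)

Q₀ = 3.061 vs Keq = 0.001628 ⇒ Q>K, reverse
Step 1:
                    B           L           G           A
  Initial       9.226      0.2393     0.06286      0.1849
  Change       0.1936      0.1291      0.1936     -0.1291
  Equil          9.42      0.3684      0.2565     0.05582
  solve Keq expr → x = -0.06454; check Q = 0.001628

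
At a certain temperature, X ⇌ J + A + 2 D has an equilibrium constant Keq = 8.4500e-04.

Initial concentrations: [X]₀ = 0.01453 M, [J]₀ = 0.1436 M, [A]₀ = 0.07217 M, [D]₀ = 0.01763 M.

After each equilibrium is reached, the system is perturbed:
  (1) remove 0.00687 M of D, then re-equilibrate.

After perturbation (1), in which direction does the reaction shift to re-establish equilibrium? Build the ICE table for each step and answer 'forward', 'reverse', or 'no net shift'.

Q₀ = 2.2169e-04 vs Keq = 8.4500e-04 ⇒ Q<K, forward
Step 1:
                    X           J           A           D
  Initial     0.01453      0.1436     0.07217     0.01763
  Change     -0.00469     0.00469     0.00469     0.00938
  Equil       0.00984      0.1483     0.07686     0.02701
  solve Keq expr → x = 0.00469; check Q = 8.4500e-04
Then remove 0.00687 M of D.
Step 2:
                    X           J           A           D
  Initial     0.00984      0.1483     0.07686     0.02014
  Change    -0.001867    0.001867    0.001867    0.003734
  Equil      0.007973      0.1502     0.07873     0.02387
  solve Keq expr → x = 0.001867; check Q = 8.4500e-04

Direction: forward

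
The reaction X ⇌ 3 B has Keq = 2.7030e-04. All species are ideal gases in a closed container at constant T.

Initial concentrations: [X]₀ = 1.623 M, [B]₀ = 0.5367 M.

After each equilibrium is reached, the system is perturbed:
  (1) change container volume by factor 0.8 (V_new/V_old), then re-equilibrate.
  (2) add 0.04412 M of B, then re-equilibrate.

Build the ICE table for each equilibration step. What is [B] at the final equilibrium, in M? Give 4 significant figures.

[B]_eq = 0.08458 M

Q₀ = 0.09525 vs Keq = 2.7030e-04 ⇒ Q>K, reverse
Step 1:
                    X           B
  init          1.623      0.5367
  Δ            0.1528     -0.4584
  eq            1.776      0.0783
  solve Keq expr → x = -0.1528; check Q = 2.7030e-04
Then change container volume by factor 0.8 (V_new/V_old).
Step 2:
                    X           B
  init           2.22     0.09787
  Δ          0.004491    -0.01347
  eq            2.224      0.0844
  solve Keq expr → x = -0.004491; check Q = 2.7030e-04
Then add 0.04412 M of B.
Step 3:
                    X           B
  init          2.224      0.1285
  Δ           0.01465    -0.04394
  eq            2.239     0.08458
  solve Keq expr → x = -0.01465; check Q = 2.7030e-04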